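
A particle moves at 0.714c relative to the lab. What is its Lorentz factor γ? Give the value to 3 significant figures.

γ ≈ 1.43

γ = 1/√(1 − β²) = 1/√(1 − 0.714²) = 1/√(0.49020) = 1.43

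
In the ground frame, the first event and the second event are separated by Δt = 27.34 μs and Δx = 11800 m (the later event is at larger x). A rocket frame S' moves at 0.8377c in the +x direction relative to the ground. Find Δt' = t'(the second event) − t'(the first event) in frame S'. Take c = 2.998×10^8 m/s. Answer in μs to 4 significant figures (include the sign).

Δt' ≈ -10.31 μs

γ = 1/√(1 − 0.8377²) = 1.83106
Δt' = γ(Δt − vΔx/c²) = 1.83106 × (27.34 μs − 0.8377×11800 m / (2.998×10^8 m/s))
= 1.83106 × (-5.63151 μs) = -10.31 μs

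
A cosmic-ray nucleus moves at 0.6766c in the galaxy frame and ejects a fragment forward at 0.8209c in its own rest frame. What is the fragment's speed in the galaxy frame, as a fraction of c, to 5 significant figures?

u ≈ 0.96276c

Compose boost 2: (0.8209 + 0.6766)/(1 + 0.8209×0.6766) = 1.4975/1.555421 = 0.96276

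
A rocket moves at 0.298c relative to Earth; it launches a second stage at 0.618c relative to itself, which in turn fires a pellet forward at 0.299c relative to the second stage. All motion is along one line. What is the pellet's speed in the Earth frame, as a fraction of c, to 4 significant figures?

Compose boost 2: (0.618 + 0.298)/(1 + 0.618×0.298) = 0.9160/1.18416 = 0.773542
Compose boost 3: (0.299 + 0.773542)/(1 + 0.299×0.773542) = 1.07254/1.23129 = 0.8711

u ≈ 0.8711c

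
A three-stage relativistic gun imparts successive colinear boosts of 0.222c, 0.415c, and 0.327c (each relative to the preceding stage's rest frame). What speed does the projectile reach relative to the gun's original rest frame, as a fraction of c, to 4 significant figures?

Compose boost 2: (0.415 + 0.222)/(1 + 0.415×0.222) = 0.6370/1.09213 = 0.583264
Compose boost 3: (0.327 + 0.583264)/(1 + 0.327×0.583264) = 0.910264/1.19073 = 0.7645

u ≈ 0.7645c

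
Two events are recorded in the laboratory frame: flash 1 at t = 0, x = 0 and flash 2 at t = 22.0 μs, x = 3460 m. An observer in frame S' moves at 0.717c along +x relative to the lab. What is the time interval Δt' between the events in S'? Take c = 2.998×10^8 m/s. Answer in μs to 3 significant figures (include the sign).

γ = 1/√(1 − 0.717²) = 1.4346
Δt' = γ(Δt − vΔx/c²) = 1.4346 × (22.0 μs − 0.717×3460 m / (2.998×10^8 m/s))
= 1.4346 × (13.725 μs) = 19.7 μs

Δt' ≈ 19.7 μs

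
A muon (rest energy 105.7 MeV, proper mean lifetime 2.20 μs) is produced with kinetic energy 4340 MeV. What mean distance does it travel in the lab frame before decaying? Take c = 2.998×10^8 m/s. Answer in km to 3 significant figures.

γ = 1 + K/(m₀c²) = 1 + 4340/105.7 = 42.060
β = √(1 − 1/γ²) = 0.99972
Dilated lifetime: γτ₀ = 42.060 × 2.20 μs = 92.531 μs
d = βc·γτ₀ = 0.99972 × (2.998×10^8 m/s) × 9.2531×10^-5 s = 27.7 km

d ≈ 27.7 km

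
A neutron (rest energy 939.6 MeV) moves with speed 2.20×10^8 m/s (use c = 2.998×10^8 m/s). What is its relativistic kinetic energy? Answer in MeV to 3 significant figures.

β = v/c = 2.20×10^8 / 2.998×10^8 = 0.73382
γ = 1/√(1 − 0.73382²) = 1.4720
K = (γ − 1)m₀c² = (1.4720 − 1) × 939.6 MeV = 0.47201 × 939.6 MeV = 444 MeV

K ≈ 444 MeV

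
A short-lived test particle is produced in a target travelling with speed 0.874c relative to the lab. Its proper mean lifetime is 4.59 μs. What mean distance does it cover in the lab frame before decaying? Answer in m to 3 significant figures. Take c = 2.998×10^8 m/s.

d ≈ 2480 m

γ = 1/√(1 − 0.874²) = 2.0579
Dilated lifetime: Δt = γτ₀ = 2.0579 × 4.59 μs = 9.4459 μs
d = vΔt = 0.874c × 9.4459 μs = 2.6203×10^8 m/s × 9.4459×10^-6 s = 2480 m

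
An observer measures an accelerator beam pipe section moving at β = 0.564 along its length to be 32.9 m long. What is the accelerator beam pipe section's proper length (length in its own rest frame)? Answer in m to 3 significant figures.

γ = 1/√(1 − 0.564²) = 1.2110
L₀ = γL = 1.2110 × 32.9 = 39.8 m

L₀ ≈ 39.8 m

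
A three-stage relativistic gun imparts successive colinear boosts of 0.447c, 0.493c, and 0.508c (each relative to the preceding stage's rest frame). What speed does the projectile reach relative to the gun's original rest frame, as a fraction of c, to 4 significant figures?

Compose boost 2: (0.493 + 0.447)/(1 + 0.493×0.447) = 0.9400/1.22037 = 0.770258
Compose boost 3: (0.508 + 0.770258)/(1 + 0.508×0.770258) = 1.27826/1.39129 = 0.9188

u ≈ 0.9188c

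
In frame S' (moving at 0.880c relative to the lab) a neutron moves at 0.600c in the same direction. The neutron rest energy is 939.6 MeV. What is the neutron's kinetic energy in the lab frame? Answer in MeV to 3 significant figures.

K ≈ 2840 MeV

u_lab = (0.600 + 0.880)/(1 + 0.600×0.880) = 0.968586
γ = 1/√(1 − 0.968586²) = 4.0213
K = (γ − 1)m₀c² = (4.0213 − 1) × 939.6 = 3.0213 × 939.6 = 2840 MeV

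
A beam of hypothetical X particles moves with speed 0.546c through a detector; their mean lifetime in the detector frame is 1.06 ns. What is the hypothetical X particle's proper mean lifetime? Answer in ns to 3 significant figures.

τ₀ ≈ 0.888 ns

γ = 1/√(1 − 0.546²) = 1.1936
Proper time: τ₀ = Δt/γ = 1.06/1.1936 = 0.888 ns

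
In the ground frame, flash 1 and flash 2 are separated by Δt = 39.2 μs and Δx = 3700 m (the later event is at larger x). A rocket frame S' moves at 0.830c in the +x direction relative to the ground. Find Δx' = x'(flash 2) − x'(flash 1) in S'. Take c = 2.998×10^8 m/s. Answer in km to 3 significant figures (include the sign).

γ = 1/√(1 − 0.830²) = 1.7929
Δx' = γ(Δx − vΔt) = 1.7929 × (3700 m − 0.830×(2.998×10^8 m/s)×39.2×10^-6 s)
= 1.7929 × (-6054.3 m) = -10.9 km

Δx' ≈ -10.9 km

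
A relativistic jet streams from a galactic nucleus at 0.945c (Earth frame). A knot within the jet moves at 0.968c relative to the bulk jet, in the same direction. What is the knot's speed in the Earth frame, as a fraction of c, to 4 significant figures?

Relativistic velocity addition: u = (u' + v)/(1 + u'v/c²)
= (0.968 + 0.945)/(1 + 0.968×0.945) = 1.913/1.91476 = 0.9991

u ≈ 0.9991c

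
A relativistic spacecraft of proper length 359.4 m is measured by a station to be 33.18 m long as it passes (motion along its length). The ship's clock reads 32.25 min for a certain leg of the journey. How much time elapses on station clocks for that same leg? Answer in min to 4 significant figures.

Length contraction ⇒ γ = L₀/L = 359.4/33.18 = 10.8318
Time dilation: Δt = γτ₀ = 10.8318 × 32.25 min = 349.3 min

Δt ≈ 349.3 min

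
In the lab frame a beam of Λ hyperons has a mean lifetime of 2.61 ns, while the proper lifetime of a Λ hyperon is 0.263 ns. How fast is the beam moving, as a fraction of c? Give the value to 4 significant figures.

γ = Δt/τ₀ = 2.61/0.263 = 9.92395
β = √(1 − 1/γ²) = √(1 − 1/9.92395²) = 0.9949

β ≈ 0.9949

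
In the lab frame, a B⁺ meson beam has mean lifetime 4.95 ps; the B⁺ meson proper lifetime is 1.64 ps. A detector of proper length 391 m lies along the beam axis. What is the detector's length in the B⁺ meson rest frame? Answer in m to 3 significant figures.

Time dilation ⇒ γ = Δt/τ₀ = 4.95/1.64 = 3.0183
Length contraction: L = L₀/γ = 391/3.0183 = 130 m

L ≈ 130 m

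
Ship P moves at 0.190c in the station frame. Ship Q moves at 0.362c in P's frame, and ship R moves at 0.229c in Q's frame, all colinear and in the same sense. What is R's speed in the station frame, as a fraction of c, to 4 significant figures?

u ≈ 0.6666c

Compose boost 2: (0.362 + 0.190)/(1 + 0.362×0.190) = 0.5520/1.06878 = 0.516477
Compose boost 3: (0.229 + 0.516477)/(1 + 0.229×0.516477) = 0.745477/1.11827 = 0.6666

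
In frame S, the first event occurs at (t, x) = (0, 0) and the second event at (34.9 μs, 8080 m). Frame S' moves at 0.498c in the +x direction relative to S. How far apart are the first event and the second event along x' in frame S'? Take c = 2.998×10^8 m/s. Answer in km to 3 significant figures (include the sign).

γ = 1/√(1 − 0.498²) = 1.1532
Δx' = γ(Δx − vΔt) = 1.1532 × (8080 m − 0.498×(2.998×10^8 m/s)×34.9×10^-6 s)
= 1.1532 × (2869.4 m) = 3.31 km

Δx' ≈ 3.31 km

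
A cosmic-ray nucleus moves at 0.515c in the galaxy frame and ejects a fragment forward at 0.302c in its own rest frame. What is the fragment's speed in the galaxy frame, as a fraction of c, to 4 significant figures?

Compose boost 2: (0.302 + 0.515)/(1 + 0.302×0.515) = 0.8170/1.15553 = 0.7070

u ≈ 0.7070c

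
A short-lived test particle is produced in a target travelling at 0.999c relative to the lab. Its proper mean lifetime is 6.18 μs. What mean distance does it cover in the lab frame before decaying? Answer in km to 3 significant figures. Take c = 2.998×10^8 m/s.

d ≈ 41.4 km

γ = 1/√(1 − 0.999²) = 22.366
Dilated lifetime: Δt = γτ₀ = 22.366 × 6.18 μs = 138.22 μs
d = vΔt = 0.999c × 138.22 μs = 2.9950×10^8 m/s × 0.00013822 s = 41.4 km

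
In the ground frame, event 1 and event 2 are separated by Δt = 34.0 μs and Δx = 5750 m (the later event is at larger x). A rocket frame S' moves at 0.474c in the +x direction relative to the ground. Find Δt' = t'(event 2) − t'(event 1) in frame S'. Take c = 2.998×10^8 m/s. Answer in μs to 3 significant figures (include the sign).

γ = 1/√(1 − 0.474²) = 1.1357
Δt' = γ(Δt − vΔx/c²) = 1.1357 × (34.0 μs − 0.474×5750 m / (2.998×10^8 m/s))
= 1.1357 × (24.909 μs) = 28.3 μs

Δt' ≈ 28.3 μs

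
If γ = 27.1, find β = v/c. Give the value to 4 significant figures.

β ≈ 0.9993

β = √(1 − 1/γ²) = √(1 − 1/27.1²) = √(0.998638) = 0.9993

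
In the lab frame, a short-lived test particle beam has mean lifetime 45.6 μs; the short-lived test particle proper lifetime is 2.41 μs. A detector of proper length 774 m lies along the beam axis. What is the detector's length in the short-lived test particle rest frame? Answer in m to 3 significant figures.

Time dilation ⇒ γ = Δt/τ₀ = 45.6/2.41 = 18.921
Length contraction: L = L₀/γ = 774/18.921 = 40.9 m

L ≈ 40.9 m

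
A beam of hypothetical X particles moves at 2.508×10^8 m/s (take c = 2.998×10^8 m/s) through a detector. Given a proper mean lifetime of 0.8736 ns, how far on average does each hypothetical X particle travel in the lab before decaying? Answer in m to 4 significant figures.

β = v/c = 2.508×10^8 / 2.998×10^8 = 0.836558
γ = 1/√(1 − 0.836558²) = 1.82522
Dilated lifetime: Δt = γτ₀ = 1.82522 × 0.8736 ns = 1.59451 ns
d = vΔt = 0.836558c × 1.59451 ns = 2.50800×10^8 m/s × 1.59451×10^-9 s = 0.3999 m

d ≈ 0.3999 m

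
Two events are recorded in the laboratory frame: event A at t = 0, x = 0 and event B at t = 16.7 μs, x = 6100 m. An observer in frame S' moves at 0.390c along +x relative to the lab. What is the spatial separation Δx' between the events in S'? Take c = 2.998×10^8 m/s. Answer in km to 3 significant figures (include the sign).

Δx' ≈ 4.50 km

γ = 1/√(1 − 0.390²) = 1.0860
Δx' = γ(Δx − vΔt) = 1.0860 × (6100 m − 0.390×(2.998×10^8 m/s)×16.7×10^-6 s)
= 1.0860 × (4147.4 m) = 4.50 km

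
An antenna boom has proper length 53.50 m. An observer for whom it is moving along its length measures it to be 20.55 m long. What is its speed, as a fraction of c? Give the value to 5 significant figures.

β ≈ 0.92329

γ = L₀/L = 53.50/20.55 = 2.603406
β = √(1 − 1/γ²) = 0.92329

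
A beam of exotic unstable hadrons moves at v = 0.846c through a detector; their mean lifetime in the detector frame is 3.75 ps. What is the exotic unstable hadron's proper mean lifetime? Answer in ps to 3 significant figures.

τ₀ ≈ 2.00 ps

γ = 1/√(1 − 0.846²) = 1.8755
Proper time: τ₀ = Δt/γ = 3.75/1.8755 = 2.00 ps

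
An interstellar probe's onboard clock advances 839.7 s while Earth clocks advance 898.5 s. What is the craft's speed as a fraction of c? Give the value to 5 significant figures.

β ≈ 0.35581

γ = Δt/τ₀ = 898.5/839.7 = 1.070025
β = √(1 − 1/γ²) = √(1 − 1/1.070025²) = 0.35581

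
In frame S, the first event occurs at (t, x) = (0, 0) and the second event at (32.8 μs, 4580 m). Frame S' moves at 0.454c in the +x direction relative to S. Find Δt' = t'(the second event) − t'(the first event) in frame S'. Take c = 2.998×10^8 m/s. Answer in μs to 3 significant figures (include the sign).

γ = 1/√(1 − 0.454²) = 1.1223
Δt' = γ(Δt − vΔx/c²) = 1.1223 × (32.8 μs − 0.454×4580 m / (2.998×10^8 m/s))
= 1.1223 × (25.864 μs) = 29.0 μs

Δt' ≈ 29.0 μs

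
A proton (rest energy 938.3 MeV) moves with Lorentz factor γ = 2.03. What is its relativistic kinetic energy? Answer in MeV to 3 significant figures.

γ = 2.03 (given)
K = (γ − 1)m₀c² = (2.03 − 1) × 938.3 MeV = 1.0300 × 938.3 MeV = 966 MeV

K ≈ 966 MeV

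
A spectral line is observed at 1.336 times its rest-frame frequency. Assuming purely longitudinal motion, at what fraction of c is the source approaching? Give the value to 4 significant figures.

f_obs/f_src = √((1+β)/(1−β)) = 1.336  ⇒  (1+β)/(1−β) = 1.78490
β = |1 − D²|/(1 + D²) = |1 − 1.78490|/(1 + 1.78490) = 0.2818

β ≈ 0.2818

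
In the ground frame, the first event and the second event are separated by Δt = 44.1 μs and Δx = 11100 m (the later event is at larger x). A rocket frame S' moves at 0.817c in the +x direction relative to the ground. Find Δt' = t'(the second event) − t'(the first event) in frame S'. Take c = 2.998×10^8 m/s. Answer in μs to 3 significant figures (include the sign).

γ = 1/√(1 − 0.817²) = 1.7342
Δt' = γ(Δt − vΔx/c²) = 1.7342 × (44.1 μs − 0.817×11100 m / (2.998×10^8 m/s))
= 1.7342 × (13.851 μs) = 24.0 μs

Δt' ≈ 24.0 μs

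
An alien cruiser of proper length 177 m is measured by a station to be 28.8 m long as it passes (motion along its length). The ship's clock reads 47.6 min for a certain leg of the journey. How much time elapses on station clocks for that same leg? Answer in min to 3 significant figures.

Length contraction ⇒ γ = L₀/L = 177/28.8 = 6.1458
Time dilation: Δt = γτ₀ = 6.1458 × 47.6 min = 293 min

Δt ≈ 293 min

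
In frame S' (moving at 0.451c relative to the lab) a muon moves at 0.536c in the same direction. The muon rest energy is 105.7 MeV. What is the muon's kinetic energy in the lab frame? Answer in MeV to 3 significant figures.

K ≈ 68.5 MeV

u_lab = (0.536 + 0.451)/(1 + 0.536×0.451) = 0.794855
γ = 1/√(1 − 0.794855²) = 1.6480
K = (γ − 1)m₀c² = (1.6480 − 1) × 105.7 = 0.64799 × 105.7 = 68.5 MeV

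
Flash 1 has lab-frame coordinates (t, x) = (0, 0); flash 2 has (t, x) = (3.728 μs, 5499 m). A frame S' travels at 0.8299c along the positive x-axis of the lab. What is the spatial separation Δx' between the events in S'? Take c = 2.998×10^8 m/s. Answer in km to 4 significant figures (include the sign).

Δx' ≈ 8.194 km

γ = 1/√(1 − 0.8299²) = 1.79240
Δx' = γ(Δx − vΔt) = 1.79240 × (5499 m − 0.8299×(2.998×10^8 m/s)×3.728×10^-6 s)
= 1.79240 × (4571.46 m) = 8.194 km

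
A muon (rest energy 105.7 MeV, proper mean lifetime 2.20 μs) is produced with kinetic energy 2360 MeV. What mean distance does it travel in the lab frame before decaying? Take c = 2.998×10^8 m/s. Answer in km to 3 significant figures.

γ = 1 + K/(m₀c²) = 1 + 2360/105.7 = 23.327
β = √(1 − 1/γ²) = 0.99908
Dilated lifetime: γτ₀ = 23.327 × 2.20 μs = 51.320 μs
d = βc·γτ₀ = 0.99908 × (2.998×10^8 m/s) × 5.1320×10^-5 s = 15.4 km

d ≈ 15.4 km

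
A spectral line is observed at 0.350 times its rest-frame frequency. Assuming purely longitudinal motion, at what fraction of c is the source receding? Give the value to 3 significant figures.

β ≈ 0.782

f_obs/f_src = √((1−β)/(1+β)) = 0.350  ⇒  (1−β)/(1+β) = 0.12250
β = |1 − D²|/(1 + D²) = |1 − 0.12250|/(1 + 0.12250) = 0.782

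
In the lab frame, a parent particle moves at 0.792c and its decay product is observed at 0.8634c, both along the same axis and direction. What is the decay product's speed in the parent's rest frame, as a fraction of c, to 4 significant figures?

u' ≈ 0.2258c

Inverse velocity addition: u' = (u − v)/(1 − uv/c²)
= (0.8634 − 0.792)/(1 − 0.8634×0.792) = 0.07140/0.316187 = 0.2258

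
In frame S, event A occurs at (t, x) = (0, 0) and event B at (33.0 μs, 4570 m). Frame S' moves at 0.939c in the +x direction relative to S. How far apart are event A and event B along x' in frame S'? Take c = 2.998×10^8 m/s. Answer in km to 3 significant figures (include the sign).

γ = 1/√(1 − 0.939²) = 2.9077
Δx' = γ(Δx − vΔt) = 2.9077 × (4570 m − 0.939×(2.998×10^8 m/s)×33.0×10^-6 s)
= 2.9077 × (-4719.9 m) = -13.7 km

Δx' ≈ -13.7 km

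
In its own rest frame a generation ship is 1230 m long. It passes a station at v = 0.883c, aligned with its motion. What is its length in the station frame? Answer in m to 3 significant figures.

L ≈ 577 m

γ = 1/√(1 − 0.883²) = 2.1305
Length contraction: L = L₀/γ = 1230/2.1305 = 577 m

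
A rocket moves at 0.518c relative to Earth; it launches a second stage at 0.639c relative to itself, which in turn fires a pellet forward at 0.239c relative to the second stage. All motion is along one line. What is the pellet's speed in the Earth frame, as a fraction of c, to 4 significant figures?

u ≈ 0.9176c

Compose boost 2: (0.639 + 0.518)/(1 + 0.639×0.518) = 1.157/1.33100 = 0.869270
Compose boost 3: (0.239 + 0.869270)/(1 + 0.239×0.869270) = 1.10827/1.20776 = 0.9176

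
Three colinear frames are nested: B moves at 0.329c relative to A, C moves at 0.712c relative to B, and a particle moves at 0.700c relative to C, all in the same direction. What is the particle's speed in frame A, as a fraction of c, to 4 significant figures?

Compose boost 2: (0.712 + 0.329)/(1 + 0.712×0.329) = 1.041/1.23425 = 0.843429
Compose boost 3: (0.700 + 0.843429)/(1 + 0.700×0.843429) = 1.54343/1.59040 = 0.9705

u ≈ 0.9705c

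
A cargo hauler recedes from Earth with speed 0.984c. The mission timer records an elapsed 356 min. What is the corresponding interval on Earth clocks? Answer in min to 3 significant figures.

Δt ≈ 2000 min

γ = 1/√(1 − 0.984²) = 5.6127
Time dilation: Δt = γτ₀ = 5.6127 × 356 min = 2000 min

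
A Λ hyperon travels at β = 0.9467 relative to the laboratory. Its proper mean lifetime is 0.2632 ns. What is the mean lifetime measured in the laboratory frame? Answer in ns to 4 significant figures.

Δt ≈ 0.8171 ns

γ = 1/√(1 − 0.9467²) = 3.10447
Time dilation: Δt = γτ₀ = 3.10447 × 0.2632 ns = 0.8171 ns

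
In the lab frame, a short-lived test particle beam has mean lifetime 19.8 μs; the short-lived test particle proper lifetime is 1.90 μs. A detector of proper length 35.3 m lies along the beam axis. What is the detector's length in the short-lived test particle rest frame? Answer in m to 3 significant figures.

Time dilation ⇒ γ = Δt/τ₀ = 19.8/1.90 = 10.421
Length contraction: L = L₀/γ = 35.3/10.421 = 3.39 m

L ≈ 3.39 m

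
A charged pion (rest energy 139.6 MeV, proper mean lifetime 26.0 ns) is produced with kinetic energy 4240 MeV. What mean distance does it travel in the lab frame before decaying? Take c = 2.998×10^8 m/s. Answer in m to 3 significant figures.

d ≈ 244 m

γ = 1 + K/(m₀c²) = 1 + 4240/139.6 = 31.372
β = √(1 − 1/γ²) = 0.99949
Dilated lifetime: γτ₀ = 31.372 × 26.0 ns = 815.68 ns
d = βc·γτ₀ = 0.99949 × (2.998×10^8 m/s) × 8.1568×10^-7 s = 244 m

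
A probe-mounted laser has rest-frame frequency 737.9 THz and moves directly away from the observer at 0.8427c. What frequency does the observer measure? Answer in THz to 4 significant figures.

Relativistic Doppler: f_obs = f_src √((1−β)/(1+β))
= 737.9 × √(0.157300/1.84270) = 737.9 × 0.292171 = 215.6 THz

f_obs ≈ 215.6 THz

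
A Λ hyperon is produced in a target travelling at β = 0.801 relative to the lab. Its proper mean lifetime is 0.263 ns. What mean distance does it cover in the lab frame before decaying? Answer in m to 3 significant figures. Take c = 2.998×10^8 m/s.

γ = 1/√(1 − 0.801²) = 1.6704
Dilated lifetime: Δt = γτ₀ = 1.6704 × 0.263 ns = 0.43931 ns
d = vΔt = 0.801c × 0.43931 ns = 2.4014×10^8 m/s × 4.3931×10^-10 s = 0.105 m

d ≈ 0.105 m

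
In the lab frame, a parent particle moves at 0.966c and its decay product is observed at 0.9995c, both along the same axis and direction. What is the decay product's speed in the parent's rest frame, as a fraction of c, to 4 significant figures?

u' ≈ 0.9715c

Inverse velocity addition: u' = (u − v)/(1 − uv/c²)
= (0.9995 − 0.966)/(1 − 0.9995×0.966) = 0.03350/0.0344830 = 0.9715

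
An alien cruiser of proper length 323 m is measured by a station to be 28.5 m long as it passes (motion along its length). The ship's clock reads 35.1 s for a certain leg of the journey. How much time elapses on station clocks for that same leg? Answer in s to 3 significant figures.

Δt ≈ 398 s

Length contraction ⇒ γ = L₀/L = 323/28.5 = 11.333
Time dilation: Δt = γτ₀ = 11.333 × 35.1 s = 398 s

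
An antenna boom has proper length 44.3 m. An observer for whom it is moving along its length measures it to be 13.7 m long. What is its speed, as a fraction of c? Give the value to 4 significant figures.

β ≈ 0.9510

γ = L₀/L = 44.3/13.7 = 3.23358
β = √(1 − 1/γ²) = 0.9510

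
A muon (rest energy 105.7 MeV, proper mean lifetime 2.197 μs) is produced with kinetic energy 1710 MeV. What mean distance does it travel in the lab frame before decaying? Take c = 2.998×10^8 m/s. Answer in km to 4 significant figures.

γ = 1 + K/(m₀c²) = 1 + 1710/105.7 = 17.1779
β = √(1 − 1/γ²) = 0.998304
Dilated lifetime: γτ₀ = 17.1779 × 2.197 μs = 37.7398 μs
d = βc·γτ₀ = 0.998304 × (2.998×10^8 m/s) × 3.77398×10^-5 s = 11.30 km

d ≈ 11.30 km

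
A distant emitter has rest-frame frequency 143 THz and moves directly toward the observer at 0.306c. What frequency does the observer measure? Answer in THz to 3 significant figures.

Relativistic Doppler: f_obs = f_src √((1+β)/(1−β))
= 143 × √(1.3060/0.69400) = 143 × 1.3718 = 196 THz

f_obs ≈ 196 THz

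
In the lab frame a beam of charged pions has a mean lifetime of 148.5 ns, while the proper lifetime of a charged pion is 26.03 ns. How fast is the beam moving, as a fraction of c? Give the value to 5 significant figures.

γ = Δt/τ₀ = 148.5/26.03 = 5.704956
β = √(1 − 1/γ²) = √(1 − 1/5.704956²) = 0.98452

β ≈ 0.98452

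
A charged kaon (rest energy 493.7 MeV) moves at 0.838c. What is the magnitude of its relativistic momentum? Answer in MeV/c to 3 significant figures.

γ = 1/√(1 − 0.838²) = 1.8326
p = γβm₀c = 1.8326 × 0.838 × 493.7 MeV/c = 758 MeV/c

p ≈ 758 MeV/c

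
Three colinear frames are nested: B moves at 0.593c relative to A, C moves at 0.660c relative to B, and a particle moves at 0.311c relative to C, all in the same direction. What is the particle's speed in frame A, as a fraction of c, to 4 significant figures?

u ≈ 0.9465c

Compose boost 2: (0.660 + 0.593)/(1 + 0.660×0.593) = 1.253/1.39138 = 0.900545
Compose boost 3: (0.311 + 0.900545)/(1 + 0.311×0.900545) = 1.21154/1.28007 = 0.9465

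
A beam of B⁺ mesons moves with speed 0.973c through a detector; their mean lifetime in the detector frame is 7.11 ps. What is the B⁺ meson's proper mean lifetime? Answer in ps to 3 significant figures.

γ = 1/√(1 − 0.973²) = 4.3327
Proper time: τ₀ = Δt/γ = 7.11/4.3327 = 1.64 ps

τ₀ ≈ 1.64 ps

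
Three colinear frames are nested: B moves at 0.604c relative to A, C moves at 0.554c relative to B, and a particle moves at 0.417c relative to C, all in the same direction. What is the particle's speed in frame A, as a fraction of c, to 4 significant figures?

Compose boost 2: (0.554 + 0.604)/(1 + 0.554×0.604) = 1.158/1.33462 = 0.867665
Compose boost 3: (0.417 + 0.867665)/(1 + 0.417×0.867665) = 1.28467/1.36182 = 0.9433

u ≈ 0.9433c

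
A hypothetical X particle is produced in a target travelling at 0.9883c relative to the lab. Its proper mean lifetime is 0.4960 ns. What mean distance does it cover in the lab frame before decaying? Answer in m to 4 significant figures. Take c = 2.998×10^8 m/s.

d ≈ 0.9635 m

γ = 1/√(1 − 0.9883²) = 6.55641
Dilated lifetime: Δt = γτ₀ = 6.55641 × 0.4960 ns = 3.25198 ns
d = vΔt = 0.9883c × 3.25198 ns = 2.96292×10^8 m/s × 3.25198×10^-9 s = 0.9635 m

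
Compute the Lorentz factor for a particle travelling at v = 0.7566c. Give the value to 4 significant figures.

γ = 1/√(1 − β²) = 1/√(1 − 0.7566²) = 1/√(0.427556) = 1.529

γ ≈ 1.529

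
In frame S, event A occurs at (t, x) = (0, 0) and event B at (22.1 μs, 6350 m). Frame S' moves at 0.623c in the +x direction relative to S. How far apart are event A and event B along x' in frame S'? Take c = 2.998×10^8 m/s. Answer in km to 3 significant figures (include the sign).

γ = 1/√(1 − 0.623²) = 1.2784
Δx' = γ(Δx − vΔt) = 1.2784 × (6350 m − 0.623×(2.998×10^8 m/s)×22.1×10^-6 s)
= 1.2784 × (2222.3 m) = 2.84 km

Δx' ≈ 2.84 km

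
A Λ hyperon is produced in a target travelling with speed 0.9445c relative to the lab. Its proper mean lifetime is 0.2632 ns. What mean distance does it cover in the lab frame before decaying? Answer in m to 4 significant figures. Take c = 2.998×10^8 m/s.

γ = 1/√(1 − 0.9445²) = 3.04403
Dilated lifetime: Δt = γτ₀ = 3.04403 × 0.2632 ns = 0.801190 ns
d = vΔt = 0.9445c × 0.801190 ns = 2.83161×10^8 m/s × 8.01190×10^-10 s = 0.2269 m

d ≈ 0.2269 m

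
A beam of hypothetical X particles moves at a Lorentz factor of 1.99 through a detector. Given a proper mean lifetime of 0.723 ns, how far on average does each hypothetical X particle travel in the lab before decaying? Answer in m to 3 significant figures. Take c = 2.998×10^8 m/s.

d ≈ 0.373 m

β = √(1 − 1/γ²) = √(1 − 1/1.99²) = 0.86457
Dilated lifetime: Δt = γτ₀ = 1.99 × 0.723 ns = 1.4388 ns
d = vΔt = 0.86457c × 1.4388 ns = 2.5920×10^8 m/s × 1.4388×10^-9 s = 0.373 m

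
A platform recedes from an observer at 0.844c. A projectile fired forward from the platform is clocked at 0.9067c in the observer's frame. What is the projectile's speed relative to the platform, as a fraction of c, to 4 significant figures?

Inverse velocity addition: u' = (u − v)/(1 − uv/c²)
= (0.9067 − 0.844)/(1 − 0.9067×0.844) = 0.06270/0.234745 = 0.2671

u' ≈ 0.2671c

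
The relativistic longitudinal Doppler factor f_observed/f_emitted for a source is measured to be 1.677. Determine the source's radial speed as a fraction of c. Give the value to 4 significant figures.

β ≈ 0.4754

f_obs/f_src = √((1+β)/(1−β)) = 1.677  ⇒  (1+β)/(1−β) = 2.81233
β = |1 − D²|/(1 + D²) = |1 − 2.81233|/(1 + 2.81233) = 0.4754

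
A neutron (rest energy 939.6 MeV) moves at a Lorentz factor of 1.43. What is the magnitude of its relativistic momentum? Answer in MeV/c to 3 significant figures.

p ≈ 960 MeV/c

β = √(1 − 1/γ²) = √(1 − 1/1.43²) = 0.71483
p = γβm₀c = 1.43 × 0.71483 × 939.6 MeV/c = 960 MeV/c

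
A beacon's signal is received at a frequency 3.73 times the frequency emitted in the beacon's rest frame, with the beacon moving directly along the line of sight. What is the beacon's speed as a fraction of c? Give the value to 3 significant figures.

β ≈ 0.866

f_obs/f_src = √((1+β)/(1−β)) = 3.73  ⇒  (1+β)/(1−β) = 13.913
β = |1 − D²|/(1 + D²) = |1 − 13.913|/(1 + 13.913) = 0.866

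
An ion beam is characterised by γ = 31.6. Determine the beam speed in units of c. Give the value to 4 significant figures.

β = √(1 − 1/γ²) = √(1 − 1/31.6²) = √(0.998999) = 0.9995

β ≈ 0.9995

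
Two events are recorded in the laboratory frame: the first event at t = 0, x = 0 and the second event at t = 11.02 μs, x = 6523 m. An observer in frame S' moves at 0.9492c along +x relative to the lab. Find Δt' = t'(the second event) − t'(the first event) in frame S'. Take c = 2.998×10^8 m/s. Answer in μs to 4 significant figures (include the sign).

γ = 1/√(1 − 0.9492²) = 3.17790
Δt' = γ(Δt − vΔx/c²) = 3.17790 × (11.02 μs − 0.9492×6523 m / (2.998×10^8 m/s))
= 3.17790 × (-9.63254 μs) = -30.61 μs

Δt' ≈ -30.61 μs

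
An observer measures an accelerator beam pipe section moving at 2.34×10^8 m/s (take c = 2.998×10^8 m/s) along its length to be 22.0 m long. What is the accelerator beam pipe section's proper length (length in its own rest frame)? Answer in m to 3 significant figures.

L₀ ≈ 35.2 m

β = v/c = 2.34×10^8 / 2.998×10^8 = 0.78052
γ = 1/√(1 − 0.78052²) = 1.5997
L₀ = γL = 1.5997 × 22.0 = 35.2 m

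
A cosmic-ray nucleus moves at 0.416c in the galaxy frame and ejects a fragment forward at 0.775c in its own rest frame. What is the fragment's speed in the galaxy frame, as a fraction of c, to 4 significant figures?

Compose boost 2: (0.775 + 0.416)/(1 + 0.775×0.416) = 1.191/1.32240 = 0.9006

u ≈ 0.9006c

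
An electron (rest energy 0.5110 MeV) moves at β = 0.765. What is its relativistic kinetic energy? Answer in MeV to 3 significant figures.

K ≈ 0.282 MeV

γ = 1/√(1 − 0.765²) = 1.5527
K = (γ − 1)m₀c² = (1.5527 − 1) × 0.5110 MeV = 0.55272 × 0.5110 MeV = 0.282 MeV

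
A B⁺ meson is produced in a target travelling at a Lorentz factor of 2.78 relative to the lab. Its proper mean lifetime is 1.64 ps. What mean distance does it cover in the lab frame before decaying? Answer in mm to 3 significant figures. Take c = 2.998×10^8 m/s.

d ≈ 1.28 mm

β = √(1 − 1/γ²) = √(1 − 1/2.78²) = 0.93306
Dilated lifetime: Δt = γτ₀ = 2.78 × 1.64 ps = 4.5592 ps
d = vΔt = 0.93306c × 4.5592 ps = 2.7973×10^8 m/s × 4.5592×10^-12 s = 1.28 mm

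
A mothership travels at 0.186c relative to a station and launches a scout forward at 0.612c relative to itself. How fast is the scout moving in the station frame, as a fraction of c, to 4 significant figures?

Compose boost 2: (0.612 + 0.186)/(1 + 0.612×0.186) = 0.7980/1.11383 = 0.7164

u ≈ 0.7164c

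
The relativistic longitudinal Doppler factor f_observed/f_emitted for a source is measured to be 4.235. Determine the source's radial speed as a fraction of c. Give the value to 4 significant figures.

f_obs/f_src = √((1+β)/(1−β)) = 4.235  ⇒  (1+β)/(1−β) = 17.9352
β = |1 − D²|/(1 + D²) = |1 − 17.9352|/(1 + 17.9352) = 0.8944

β ≈ 0.8944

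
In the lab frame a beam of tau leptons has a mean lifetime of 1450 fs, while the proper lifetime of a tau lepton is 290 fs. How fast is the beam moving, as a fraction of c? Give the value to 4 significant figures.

γ = Δt/τ₀ = 1450/290 = 5.00000
β = √(1 − 1/γ²) = √(1 − 1/5.00000²) = 0.9798

β ≈ 0.9798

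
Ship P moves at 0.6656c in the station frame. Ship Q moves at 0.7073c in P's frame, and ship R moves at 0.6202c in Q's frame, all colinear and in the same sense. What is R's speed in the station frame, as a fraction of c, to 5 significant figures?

u ≈ 0.98399c

Compose boost 2: (0.7073 + 0.6656)/(1 + 0.7073×0.6656) = 1.3729/1.470779 = 0.9334510
Compose boost 3: (0.6202 + 0.9334510)/(1 + 0.6202×0.9334510) = 1.553651/1.578926 = 0.98399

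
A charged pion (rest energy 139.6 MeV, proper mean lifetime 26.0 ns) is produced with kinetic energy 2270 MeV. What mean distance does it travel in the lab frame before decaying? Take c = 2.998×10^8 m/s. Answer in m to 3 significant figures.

d ≈ 134 m

γ = 1 + K/(m₀c²) = 1 + 2270/139.6 = 17.261
β = √(1 − 1/γ²) = 0.99832
Dilated lifetime: γτ₀ = 17.261 × 26.0 ns = 448.78 ns
d = βc·γτ₀ = 0.99832 × (2.998×10^8 m/s) × 4.4878×10^-7 s = 134 m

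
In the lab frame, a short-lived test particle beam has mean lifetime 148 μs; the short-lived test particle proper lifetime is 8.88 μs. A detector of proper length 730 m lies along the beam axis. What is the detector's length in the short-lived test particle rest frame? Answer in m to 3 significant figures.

L ≈ 43.8 m

Time dilation ⇒ γ = Δt/τ₀ = 148/8.88 = 16.667
Length contraction: L = L₀/γ = 730/16.667 = 43.8 m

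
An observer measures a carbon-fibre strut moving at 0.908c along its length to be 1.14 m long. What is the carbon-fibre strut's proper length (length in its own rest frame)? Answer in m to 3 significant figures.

L₀ ≈ 2.72 m

γ = 1/√(1 − 0.908²) = 2.3868
L₀ = γL = 2.3868 × 1.14 = 2.72 m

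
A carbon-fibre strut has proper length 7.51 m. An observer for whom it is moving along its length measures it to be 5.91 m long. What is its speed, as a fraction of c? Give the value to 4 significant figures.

γ = L₀/L = 7.51/5.91 = 1.27073
β = √(1 − 1/γ²) = 0.6170

β ≈ 0.6170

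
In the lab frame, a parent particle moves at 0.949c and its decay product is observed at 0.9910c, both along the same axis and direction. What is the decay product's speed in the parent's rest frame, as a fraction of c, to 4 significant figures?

Inverse velocity addition: u' = (u − v)/(1 − uv/c²)
= (0.9910 − 0.949)/(1 − 0.9910×0.949) = 0.04200/0.0595410 = 0.7054

u' ≈ 0.7054c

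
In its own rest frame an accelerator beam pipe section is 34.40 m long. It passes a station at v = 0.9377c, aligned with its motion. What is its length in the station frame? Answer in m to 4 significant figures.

L ≈ 11.95 m

γ = 1/√(1 − 0.9377²) = 2.87815
Length contraction: L = L₀/γ = 34.40/2.87815 = 11.95 m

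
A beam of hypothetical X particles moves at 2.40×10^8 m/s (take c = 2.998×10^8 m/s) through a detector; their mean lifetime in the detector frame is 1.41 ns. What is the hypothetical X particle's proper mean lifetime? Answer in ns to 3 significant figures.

τ₀ ≈ 0.845 ns

β = v/c = 2.40×10^8 / 2.998×10^8 = 0.80053
γ = 1/√(1 − 0.80053²) = 1.6686
Proper time: τ₀ = Δt/γ = 1.41/1.6686 = 0.845 ns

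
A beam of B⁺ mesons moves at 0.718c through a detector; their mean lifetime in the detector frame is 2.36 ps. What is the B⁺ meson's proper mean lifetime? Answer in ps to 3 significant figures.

γ = 1/√(1 − 0.718²) = 1.4367
Proper time: τ₀ = Δt/γ = 2.36/1.4367 = 1.64 ps

τ₀ ≈ 1.64 ps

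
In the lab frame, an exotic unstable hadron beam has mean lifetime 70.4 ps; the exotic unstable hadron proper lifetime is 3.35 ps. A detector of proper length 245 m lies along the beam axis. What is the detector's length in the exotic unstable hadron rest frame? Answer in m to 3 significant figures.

Time dilation ⇒ γ = Δt/τ₀ = 70.4/3.35 = 21.015
Length contraction: L = L₀/γ = 245/21.015 = 11.7 m

L ≈ 11.7 m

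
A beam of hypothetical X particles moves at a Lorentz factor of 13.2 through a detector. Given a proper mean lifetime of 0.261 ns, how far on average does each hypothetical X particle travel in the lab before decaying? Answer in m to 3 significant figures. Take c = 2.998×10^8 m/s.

d ≈ 1.03 m

β = √(1 − 1/γ²) = √(1 − 1/13.2²) = 0.99713
Dilated lifetime: Δt = γτ₀ = 13.2 × 0.261 ns = 3.4452 ns
d = vΔt = 0.99713c × 3.4452 ns = 2.9894×10^8 m/s × 3.4452×10^-9 s = 1.03 m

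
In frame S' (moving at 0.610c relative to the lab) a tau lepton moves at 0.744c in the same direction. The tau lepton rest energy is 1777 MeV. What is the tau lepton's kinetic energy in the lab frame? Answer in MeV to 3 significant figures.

K ≈ 3100 MeV

u_lab = (0.744 + 0.610)/(1 + 0.744×0.610) = 0.931327
γ = 1/√(1 − 0.931327²) = 2.7459
K = (γ − 1)m₀c² = (2.7459 − 1) × 1777 = 1.7459 × 1777 = 3100 MeV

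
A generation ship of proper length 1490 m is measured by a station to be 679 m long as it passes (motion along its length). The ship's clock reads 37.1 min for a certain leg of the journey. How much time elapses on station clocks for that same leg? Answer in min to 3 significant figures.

Δt ≈ 81.4 min

Length contraction ⇒ γ = L₀/L = 1490/679 = 2.1944
Time dilation: Δt = γτ₀ = 2.1944 × 37.1 min = 81.4 min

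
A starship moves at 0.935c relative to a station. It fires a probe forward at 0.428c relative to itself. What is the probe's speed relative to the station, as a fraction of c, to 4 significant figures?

u ≈ 0.9734c

Relativistic velocity addition: u = (u' + v)/(1 + u'v/c²)
= (0.428 + 0.935)/(1 + 0.428×0.935) = 1.363/1.40018 = 0.9734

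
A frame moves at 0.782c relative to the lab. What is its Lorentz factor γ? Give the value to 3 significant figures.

γ = 1/√(1 − β²) = 1/√(1 − 0.782²) = 1/√(0.38848) = 1.60

γ ≈ 1.60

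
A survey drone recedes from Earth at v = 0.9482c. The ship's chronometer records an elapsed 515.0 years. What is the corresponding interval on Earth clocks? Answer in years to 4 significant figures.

γ = 1/√(1 − 0.9482²) = 3.14788
Time dilation: Δt = γτ₀ = 3.14788 × 515.0 years = 1621 years

Δt ≈ 1621 years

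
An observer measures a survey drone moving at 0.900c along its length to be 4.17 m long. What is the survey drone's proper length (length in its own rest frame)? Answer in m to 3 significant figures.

γ = 1/√(1 − 0.900²) = 2.2942
L₀ = γL = 2.2942 × 4.17 = 9.57 m

L₀ ≈ 9.57 m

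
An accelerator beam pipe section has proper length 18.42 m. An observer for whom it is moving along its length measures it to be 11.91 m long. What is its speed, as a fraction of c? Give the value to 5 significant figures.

β ≈ 0.76285

γ = L₀/L = 18.42/11.91 = 1.546599
β = √(1 − 1/γ²) = 0.76285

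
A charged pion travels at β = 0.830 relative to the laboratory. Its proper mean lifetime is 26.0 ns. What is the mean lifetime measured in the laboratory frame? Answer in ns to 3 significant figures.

γ = 1/√(1 − 0.830²) = 1.7929
Time dilation: Δt = γτ₀ = 1.7929 × 26.0 ns = 46.6 ns

Δt ≈ 46.6 ns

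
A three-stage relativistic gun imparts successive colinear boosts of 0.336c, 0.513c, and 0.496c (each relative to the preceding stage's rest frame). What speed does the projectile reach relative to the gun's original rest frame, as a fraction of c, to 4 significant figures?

u ≈ 0.8977c

Compose boost 2: (0.513 + 0.336)/(1 + 0.513×0.336) = 0.8490/1.17237 = 0.724175
Compose boost 3: (0.496 + 0.724175)/(1 + 0.496×0.724175) = 1.22018/1.35919 = 0.8977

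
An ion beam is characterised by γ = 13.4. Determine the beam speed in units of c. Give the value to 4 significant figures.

β = √(1 − 1/γ²) = √(1 − 1/13.4²) = √(0.994431) = 0.9972

β ≈ 0.9972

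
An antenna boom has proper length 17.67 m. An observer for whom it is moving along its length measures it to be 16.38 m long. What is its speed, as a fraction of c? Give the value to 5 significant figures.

β ≈ 0.37507

γ = L₀/L = 17.67/16.38 = 1.078755
β = √(1 − 1/γ²) = 0.37507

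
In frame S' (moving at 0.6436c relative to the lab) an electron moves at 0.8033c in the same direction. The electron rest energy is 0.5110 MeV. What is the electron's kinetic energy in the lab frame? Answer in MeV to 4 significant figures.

K ≈ 1.190 MeV

u_lab = (0.8033 + 0.6436)/(1 + 0.8033×0.6436) = 0.9537879
γ = 1/√(1 − 0.9537879²) = 3.32800
K = (γ − 1)m₀c² = (3.32800 − 1) × 0.5110 = 2.32800 × 0.5110 = 1.190 MeV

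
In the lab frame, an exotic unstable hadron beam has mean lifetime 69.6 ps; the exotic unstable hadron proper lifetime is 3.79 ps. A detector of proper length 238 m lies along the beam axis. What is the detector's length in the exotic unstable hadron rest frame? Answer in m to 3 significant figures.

Time dilation ⇒ γ = Δt/τ₀ = 69.6/3.79 = 18.364
Length contraction: L = L₀/γ = 238/18.364 = 13.0 m

L ≈ 13.0 m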